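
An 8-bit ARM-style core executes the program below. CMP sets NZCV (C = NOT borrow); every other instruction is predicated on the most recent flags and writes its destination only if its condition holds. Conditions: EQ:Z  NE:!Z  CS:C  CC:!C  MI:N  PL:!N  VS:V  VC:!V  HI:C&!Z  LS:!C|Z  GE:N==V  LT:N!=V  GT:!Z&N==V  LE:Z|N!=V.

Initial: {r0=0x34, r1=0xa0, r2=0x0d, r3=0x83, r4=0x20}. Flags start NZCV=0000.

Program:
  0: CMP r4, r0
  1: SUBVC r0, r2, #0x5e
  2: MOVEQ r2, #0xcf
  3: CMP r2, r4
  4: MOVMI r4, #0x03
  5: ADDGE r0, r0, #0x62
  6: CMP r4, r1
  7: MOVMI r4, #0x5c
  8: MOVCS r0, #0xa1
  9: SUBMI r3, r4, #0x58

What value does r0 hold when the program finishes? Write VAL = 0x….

VAL = 0xaf

0: ✓ CMP  NZCV=1000
1: ✓ SUBVC  r0←0xaf
2: · MOVEQ
3: ✓ CMP  NZCV=1000
4: ✓ MOVMI  r4←0x03
5: · ADDGE
6: ✓ CMP  NZCV=0000
7: · MOVMI
8: · MOVCS
9: · SUBMI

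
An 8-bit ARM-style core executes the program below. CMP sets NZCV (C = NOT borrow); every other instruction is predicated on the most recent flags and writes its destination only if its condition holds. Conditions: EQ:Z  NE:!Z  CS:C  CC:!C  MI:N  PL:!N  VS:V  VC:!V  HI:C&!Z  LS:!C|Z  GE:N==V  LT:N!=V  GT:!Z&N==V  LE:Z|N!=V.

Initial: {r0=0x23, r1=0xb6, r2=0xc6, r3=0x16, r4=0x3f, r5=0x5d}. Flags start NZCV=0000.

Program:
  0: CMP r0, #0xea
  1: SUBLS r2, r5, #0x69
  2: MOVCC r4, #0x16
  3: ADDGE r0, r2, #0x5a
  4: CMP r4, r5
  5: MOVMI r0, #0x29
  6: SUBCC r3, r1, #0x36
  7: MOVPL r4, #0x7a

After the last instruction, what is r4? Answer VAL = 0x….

[0] flags=0000 → (cmp)
[1] flags=0000 LS?T → r2=0xf4
[2] flags=0000 CC?T → r4=0x16
[3] flags=0000 GE?T → r0=0x4e
[4] flags=1000 → (cmp)
[5] flags=1000 MI?T → r0=0x29
[6] flags=1000 CC?T → r3=0x80
[7] flags=1000 PL?F → skip

VAL = 0x16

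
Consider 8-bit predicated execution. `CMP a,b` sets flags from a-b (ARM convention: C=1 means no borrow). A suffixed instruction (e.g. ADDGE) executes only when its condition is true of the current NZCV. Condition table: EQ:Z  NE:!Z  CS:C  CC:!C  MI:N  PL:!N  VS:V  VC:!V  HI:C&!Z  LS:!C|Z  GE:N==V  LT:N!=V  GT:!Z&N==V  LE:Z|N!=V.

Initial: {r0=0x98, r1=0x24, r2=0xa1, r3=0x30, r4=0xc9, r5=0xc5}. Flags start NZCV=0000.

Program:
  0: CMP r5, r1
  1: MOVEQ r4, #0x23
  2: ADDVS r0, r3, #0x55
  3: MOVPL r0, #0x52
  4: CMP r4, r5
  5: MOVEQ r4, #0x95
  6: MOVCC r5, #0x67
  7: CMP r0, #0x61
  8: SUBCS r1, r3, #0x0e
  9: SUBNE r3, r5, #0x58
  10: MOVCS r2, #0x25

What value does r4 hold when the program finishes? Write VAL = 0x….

VAL = 0xc9

[0] flags=1010 → (cmp)
[1] flags=1010 EQ?F → skip
[2] flags=1010 VS?F → skip
[3] flags=1010 PL?F → skip
[4] flags=0010 → (cmp)
[5] flags=0010 EQ?F → skip
[6] flags=0010 CC?F → skip
[7] flags=0011 → (cmp)
[8] flags=0011 CS?T → r1=0x22
[9] flags=0011 NE?T → r3=0x6d
[10] flags=0011 CS?T → r2=0x25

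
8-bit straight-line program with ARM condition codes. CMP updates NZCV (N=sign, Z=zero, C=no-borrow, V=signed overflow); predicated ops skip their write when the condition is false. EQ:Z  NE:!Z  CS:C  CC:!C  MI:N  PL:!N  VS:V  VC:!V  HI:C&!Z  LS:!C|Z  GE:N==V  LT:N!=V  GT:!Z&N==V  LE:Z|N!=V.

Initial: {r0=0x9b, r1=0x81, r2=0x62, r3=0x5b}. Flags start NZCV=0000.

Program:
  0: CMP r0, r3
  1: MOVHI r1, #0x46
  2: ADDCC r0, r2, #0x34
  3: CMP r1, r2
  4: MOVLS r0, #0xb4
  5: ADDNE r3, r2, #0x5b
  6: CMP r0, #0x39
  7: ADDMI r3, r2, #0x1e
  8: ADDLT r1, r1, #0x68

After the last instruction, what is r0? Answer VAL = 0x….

0: ✓ CMP  NZCV=0011
1: ✓ MOVHI  r1←0x46
2: · ADDCC
3: ✓ CMP  NZCV=1000
4: ✓ MOVLS  r0←0xb4
5: ✓ ADDNE  r3←0xbd
6: ✓ CMP  NZCV=0011
7: · ADDMI
8: ✓ ADDLT  r1←0xae

VAL = 0xb4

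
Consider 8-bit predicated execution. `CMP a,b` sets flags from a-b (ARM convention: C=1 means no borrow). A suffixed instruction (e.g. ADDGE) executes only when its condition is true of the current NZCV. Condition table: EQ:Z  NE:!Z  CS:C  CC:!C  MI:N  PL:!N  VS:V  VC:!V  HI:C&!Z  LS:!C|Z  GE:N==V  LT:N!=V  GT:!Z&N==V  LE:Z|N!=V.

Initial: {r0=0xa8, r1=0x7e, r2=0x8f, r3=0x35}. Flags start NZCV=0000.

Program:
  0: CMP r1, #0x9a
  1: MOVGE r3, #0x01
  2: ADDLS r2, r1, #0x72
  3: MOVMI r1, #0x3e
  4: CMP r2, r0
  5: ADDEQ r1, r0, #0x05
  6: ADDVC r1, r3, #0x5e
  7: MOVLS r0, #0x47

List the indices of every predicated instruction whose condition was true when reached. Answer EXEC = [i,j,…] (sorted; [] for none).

EXEC = [1,2,3,6]

0: ✓ CMP  NZCV=1001
1: ✓ MOVGE  r3←0x01
2: ✓ ADDLS  r2←0xf0
3: ✓ MOVMI  r1←0x3e
4: ✓ CMP  NZCV=0010
5: · ADDEQ
6: ✓ ADDVC  r1←0x5f
7: · MOVLS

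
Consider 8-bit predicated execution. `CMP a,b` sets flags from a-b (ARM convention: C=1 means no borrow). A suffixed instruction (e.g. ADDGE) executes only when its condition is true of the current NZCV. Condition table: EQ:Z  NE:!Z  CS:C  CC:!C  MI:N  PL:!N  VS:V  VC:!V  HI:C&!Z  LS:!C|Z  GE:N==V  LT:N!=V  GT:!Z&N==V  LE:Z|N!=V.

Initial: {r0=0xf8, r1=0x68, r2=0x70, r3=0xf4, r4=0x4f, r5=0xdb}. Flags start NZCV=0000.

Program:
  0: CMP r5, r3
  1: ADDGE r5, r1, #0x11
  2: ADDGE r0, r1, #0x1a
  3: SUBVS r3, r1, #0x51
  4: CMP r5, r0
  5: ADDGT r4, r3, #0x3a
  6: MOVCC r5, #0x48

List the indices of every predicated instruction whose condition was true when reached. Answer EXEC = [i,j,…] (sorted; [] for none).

EXEC = [6]

[0] flags=1000 → (cmp)
[1] flags=1000 GE?F → skip
[2] flags=1000 GE?F → skip
[3] flags=1000 VS?F → skip
[4] flags=1000 → (cmp)
[5] flags=1000 GT?F → skip
[6] flags=1000 CC?T → r5=0x48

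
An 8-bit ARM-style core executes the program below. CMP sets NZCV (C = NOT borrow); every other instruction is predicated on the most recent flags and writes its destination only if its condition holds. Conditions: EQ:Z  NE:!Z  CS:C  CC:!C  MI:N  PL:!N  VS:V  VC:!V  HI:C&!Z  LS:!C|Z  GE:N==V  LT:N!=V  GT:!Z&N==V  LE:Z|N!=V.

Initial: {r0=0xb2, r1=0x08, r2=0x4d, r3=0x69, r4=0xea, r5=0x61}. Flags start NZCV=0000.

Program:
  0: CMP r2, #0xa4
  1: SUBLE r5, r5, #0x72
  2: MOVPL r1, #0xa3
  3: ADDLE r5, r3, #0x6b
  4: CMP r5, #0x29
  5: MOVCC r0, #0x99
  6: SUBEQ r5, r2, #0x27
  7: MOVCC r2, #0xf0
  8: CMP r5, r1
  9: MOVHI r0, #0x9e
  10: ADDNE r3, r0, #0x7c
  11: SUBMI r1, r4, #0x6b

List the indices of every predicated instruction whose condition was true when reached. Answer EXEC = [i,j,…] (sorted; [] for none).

EXEC = [9,10]

0: ✓ CMP  NZCV=1001
1: · SUBLE
2: · MOVPL
3: · ADDLE
4: ✓ CMP  NZCV=0010
5: · MOVCC
6: · SUBEQ
7: · MOVCC
8: ✓ CMP  NZCV=0010
9: ✓ MOVHI  r0←0x9e
10: ✓ ADDNE  r3←0x1a
11: · SUBMI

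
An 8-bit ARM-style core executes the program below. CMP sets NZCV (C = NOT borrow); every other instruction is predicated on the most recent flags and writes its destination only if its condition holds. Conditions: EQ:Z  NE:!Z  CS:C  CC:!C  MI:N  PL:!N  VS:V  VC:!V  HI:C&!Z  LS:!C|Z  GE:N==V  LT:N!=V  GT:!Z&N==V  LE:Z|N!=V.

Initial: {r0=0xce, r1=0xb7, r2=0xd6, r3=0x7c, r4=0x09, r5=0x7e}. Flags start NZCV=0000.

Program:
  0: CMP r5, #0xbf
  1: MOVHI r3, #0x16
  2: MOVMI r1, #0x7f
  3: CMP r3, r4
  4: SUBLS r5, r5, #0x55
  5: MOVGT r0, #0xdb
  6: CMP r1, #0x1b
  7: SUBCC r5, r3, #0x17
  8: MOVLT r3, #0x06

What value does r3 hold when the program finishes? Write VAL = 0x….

0: ✓ CMP  NZCV=1001
1: · MOVHI
2: ✓ MOVMI  r1←0x7f
3: ✓ CMP  NZCV=0010
4: · SUBLS
5: ✓ MOVGT  r0←0xdb
6: ✓ CMP  NZCV=0010
7: · SUBCC
8: · MOVLT

VAL = 0x7c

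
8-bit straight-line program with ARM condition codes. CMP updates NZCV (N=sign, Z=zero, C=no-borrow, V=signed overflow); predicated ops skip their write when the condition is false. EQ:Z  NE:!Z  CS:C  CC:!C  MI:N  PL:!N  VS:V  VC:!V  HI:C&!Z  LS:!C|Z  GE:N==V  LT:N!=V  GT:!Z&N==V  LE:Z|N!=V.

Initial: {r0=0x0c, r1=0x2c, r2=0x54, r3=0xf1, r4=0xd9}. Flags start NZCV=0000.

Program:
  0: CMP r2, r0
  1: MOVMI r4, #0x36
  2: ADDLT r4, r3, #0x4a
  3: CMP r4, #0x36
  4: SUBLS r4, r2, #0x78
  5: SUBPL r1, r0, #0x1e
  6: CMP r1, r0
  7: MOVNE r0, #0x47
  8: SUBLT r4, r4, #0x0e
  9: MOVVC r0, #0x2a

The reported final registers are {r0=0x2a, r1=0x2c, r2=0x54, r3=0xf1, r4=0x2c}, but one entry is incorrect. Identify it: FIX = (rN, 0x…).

FIX = (r4, 0xd9)

0: ✓ CMP  NZCV=0010
1: · MOVMI
2: · ADDLT
3: ✓ CMP  NZCV=1010
4: · SUBLS
5: · SUBPL
6: ✓ CMP  NZCV=0010
7: ✓ MOVNE  r0←0x47
8: · SUBLT
9: ✓ MOVVC  r0←0x2a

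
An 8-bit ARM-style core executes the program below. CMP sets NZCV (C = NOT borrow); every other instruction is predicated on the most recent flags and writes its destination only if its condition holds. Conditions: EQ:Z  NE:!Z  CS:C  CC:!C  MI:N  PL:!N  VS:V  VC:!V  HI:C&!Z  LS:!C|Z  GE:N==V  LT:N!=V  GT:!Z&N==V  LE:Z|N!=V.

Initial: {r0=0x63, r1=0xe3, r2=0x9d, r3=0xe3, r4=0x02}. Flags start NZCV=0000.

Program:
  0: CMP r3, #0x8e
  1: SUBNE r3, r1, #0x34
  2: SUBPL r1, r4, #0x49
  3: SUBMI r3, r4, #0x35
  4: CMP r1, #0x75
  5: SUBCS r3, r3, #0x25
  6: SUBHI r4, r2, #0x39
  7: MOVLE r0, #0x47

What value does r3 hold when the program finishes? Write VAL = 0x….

0: ✓ CMP  NZCV=0010
1: ✓ SUBNE  r3←0xaf
2: ✓ SUBPL  r1←0xb9
3: · SUBMI
4: ✓ CMP  NZCV=0011
5: ✓ SUBCS  r3←0x8a
6: ✓ SUBHI  r4←0x64
7: ✓ MOVLE  r0←0x47

VAL = 0x8a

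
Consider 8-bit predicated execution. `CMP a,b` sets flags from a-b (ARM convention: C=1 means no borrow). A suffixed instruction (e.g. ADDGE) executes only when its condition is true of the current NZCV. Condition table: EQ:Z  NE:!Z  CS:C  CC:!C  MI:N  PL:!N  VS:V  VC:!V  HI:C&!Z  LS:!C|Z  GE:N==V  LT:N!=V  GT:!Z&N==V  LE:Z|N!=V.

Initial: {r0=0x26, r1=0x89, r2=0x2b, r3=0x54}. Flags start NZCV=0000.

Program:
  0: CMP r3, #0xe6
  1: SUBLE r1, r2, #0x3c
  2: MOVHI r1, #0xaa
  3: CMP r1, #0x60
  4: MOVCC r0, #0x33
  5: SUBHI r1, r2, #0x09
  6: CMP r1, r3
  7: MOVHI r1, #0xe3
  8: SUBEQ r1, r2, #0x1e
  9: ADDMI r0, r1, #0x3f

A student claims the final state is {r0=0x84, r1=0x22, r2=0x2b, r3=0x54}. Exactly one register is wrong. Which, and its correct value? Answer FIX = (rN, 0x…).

0: ✓ CMP  NZCV=0000
1: · SUBLE
2: · MOVHI
3: ✓ CMP  NZCV=0011
4: · MOVCC
5: ✓ SUBHI  r1←0x22
6: ✓ CMP  NZCV=1000
7: · MOVHI
8: · SUBEQ
9: ✓ ADDMI  r0←0x61

FIX = (r0, 0x61)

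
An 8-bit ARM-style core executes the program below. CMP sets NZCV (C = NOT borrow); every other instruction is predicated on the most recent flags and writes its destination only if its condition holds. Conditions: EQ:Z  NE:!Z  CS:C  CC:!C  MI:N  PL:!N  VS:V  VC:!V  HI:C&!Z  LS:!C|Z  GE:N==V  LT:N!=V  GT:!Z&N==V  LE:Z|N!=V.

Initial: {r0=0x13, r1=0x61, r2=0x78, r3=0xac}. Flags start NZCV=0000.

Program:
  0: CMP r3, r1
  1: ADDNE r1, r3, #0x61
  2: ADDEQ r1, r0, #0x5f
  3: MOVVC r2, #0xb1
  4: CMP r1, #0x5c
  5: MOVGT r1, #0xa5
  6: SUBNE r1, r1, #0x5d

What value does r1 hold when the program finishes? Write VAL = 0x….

[0] flags=0011 → (cmp)
[1] flags=0011 NE?T → r1=0x0d
[2] flags=0011 EQ?F → skip
[3] flags=0011 VC?F → skip
[4] flags=1000 → (cmp)
[5] flags=1000 GT?F → skip
[6] flags=1000 NE?T → r1=0xb0

VAL = 0xb0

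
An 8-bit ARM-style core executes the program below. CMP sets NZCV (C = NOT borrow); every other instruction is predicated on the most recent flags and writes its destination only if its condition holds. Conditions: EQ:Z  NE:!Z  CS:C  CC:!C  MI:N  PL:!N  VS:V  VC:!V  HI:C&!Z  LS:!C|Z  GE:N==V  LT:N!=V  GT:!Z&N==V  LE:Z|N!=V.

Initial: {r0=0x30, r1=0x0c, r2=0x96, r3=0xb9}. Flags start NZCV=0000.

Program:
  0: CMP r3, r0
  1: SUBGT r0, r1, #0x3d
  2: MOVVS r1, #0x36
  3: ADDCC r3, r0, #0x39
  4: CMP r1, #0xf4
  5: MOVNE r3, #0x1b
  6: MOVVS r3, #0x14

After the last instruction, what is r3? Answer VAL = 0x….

VAL = 0x1b

[0] flags=1010 → (cmp)
[1] flags=1010 GT?F → skip
[2] flags=1010 VS?F → skip
[3] flags=1010 CC?F → skip
[4] flags=0000 → (cmp)
[5] flags=0000 NE?T → r3=0x1b
[6] flags=0000 VS?F → skip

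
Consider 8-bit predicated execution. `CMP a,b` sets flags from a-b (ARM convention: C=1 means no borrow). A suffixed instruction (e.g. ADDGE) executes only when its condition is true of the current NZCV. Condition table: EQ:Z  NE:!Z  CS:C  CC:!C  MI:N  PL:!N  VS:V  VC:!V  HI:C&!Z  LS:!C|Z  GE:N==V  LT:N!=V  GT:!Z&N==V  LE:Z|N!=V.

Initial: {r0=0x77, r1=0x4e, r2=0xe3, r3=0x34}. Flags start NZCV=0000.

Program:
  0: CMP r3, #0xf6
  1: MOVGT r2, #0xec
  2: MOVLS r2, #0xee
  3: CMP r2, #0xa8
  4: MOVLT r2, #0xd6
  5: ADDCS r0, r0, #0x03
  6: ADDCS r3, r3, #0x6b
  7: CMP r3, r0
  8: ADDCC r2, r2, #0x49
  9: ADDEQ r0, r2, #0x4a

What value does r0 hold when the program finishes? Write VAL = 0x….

[0] flags=0000 → (cmp)
[1] flags=0000 GT?T → r2=0xec
[2] flags=0000 LS?T → r2=0xee
[3] flags=0010 → (cmp)
[4] flags=0010 LT?F → skip
[5] flags=0010 CS?T → r0=0x7a
[6] flags=0010 CS?T → r3=0x9f
[7] flags=0011 → (cmp)
[8] flags=0011 CC?F → skip
[9] flags=0011 EQ?F → skip

VAL = 0x7a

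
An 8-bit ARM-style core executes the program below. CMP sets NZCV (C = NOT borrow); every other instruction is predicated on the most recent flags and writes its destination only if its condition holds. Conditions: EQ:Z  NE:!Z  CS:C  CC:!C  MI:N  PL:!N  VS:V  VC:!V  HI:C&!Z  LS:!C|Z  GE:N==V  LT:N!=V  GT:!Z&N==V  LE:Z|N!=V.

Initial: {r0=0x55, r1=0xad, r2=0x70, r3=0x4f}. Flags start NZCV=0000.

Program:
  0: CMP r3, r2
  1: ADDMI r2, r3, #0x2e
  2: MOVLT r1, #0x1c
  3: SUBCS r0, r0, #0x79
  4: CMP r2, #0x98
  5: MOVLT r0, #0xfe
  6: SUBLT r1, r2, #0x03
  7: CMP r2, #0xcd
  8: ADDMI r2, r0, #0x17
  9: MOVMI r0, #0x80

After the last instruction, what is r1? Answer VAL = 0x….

VAL = 0x1c

[0] flags=1000 → (cmp)
[1] flags=1000 MI?T → r2=0x7d
[2] flags=1000 LT?T → r1=0x1c
[3] flags=1000 CS?F → skip
[4] flags=1001 → (cmp)
[5] flags=1001 LT?F → skip
[6] flags=1001 LT?F → skip
[7] flags=1001 → (cmp)
[8] flags=1001 MI?T → r2=0x6c
[9] flags=1001 MI?T → r0=0x80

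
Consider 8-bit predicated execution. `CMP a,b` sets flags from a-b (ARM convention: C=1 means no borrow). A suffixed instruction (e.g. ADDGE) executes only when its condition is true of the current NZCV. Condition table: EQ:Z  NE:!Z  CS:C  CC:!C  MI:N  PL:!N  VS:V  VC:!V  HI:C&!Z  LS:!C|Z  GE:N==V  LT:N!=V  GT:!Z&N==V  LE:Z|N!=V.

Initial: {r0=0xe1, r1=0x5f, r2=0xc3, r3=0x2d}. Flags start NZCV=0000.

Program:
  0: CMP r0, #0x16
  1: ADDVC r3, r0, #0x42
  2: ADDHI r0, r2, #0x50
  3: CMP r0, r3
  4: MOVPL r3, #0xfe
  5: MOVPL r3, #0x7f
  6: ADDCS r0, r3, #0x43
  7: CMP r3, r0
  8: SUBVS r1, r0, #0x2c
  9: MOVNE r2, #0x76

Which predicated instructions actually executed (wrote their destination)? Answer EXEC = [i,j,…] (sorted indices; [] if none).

[0] flags=1010 → (cmp)
[1] flags=1010 VC?T → r3=0x23
[2] flags=1010 HI?T → r0=0x13
[3] flags=1000 → (cmp)
[4] flags=1000 PL?F → skip
[5] flags=1000 PL?F → skip
[6] flags=1000 CS?F → skip
[7] flags=0010 → (cmp)
[8] flags=0010 VS?F → skip
[9] flags=0010 NE?T → r2=0x76

EXEC = [1,2,9]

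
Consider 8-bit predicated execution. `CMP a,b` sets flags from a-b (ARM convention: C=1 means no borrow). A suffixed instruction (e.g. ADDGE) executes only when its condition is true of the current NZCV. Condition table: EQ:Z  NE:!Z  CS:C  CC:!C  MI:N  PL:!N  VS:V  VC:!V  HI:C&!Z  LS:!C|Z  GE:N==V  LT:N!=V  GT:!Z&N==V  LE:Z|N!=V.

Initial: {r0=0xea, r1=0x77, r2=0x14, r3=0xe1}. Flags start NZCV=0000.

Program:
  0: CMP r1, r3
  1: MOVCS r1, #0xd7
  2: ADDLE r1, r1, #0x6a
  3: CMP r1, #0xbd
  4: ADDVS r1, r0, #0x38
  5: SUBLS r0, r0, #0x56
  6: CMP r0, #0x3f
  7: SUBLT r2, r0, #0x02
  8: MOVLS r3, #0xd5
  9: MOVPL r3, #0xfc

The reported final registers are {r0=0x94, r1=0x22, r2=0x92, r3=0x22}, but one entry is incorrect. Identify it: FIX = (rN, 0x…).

FIX = (r3, 0xfc)

0: ✓ CMP  NZCV=1001
1: · MOVCS
2: · ADDLE
3: ✓ CMP  NZCV=1001
4: ✓ ADDVS  r1←0x22
5: ✓ SUBLS  r0←0x94
6: ✓ CMP  NZCV=0011
7: ✓ SUBLT  r2←0x92
8: · MOVLS
9: ✓ MOVPL  r3←0xfc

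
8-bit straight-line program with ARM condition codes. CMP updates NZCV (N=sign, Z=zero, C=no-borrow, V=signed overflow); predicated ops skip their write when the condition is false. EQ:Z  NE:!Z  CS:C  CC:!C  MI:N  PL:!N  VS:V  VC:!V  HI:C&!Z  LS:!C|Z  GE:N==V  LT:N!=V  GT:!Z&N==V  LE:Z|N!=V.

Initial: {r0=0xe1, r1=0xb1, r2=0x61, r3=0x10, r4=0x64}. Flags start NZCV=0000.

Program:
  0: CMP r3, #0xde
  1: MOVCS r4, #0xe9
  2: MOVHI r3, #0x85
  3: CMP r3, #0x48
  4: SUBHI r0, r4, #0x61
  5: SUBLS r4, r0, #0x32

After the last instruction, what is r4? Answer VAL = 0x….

[0] flags=0000 → (cmp)
[1] flags=0000 CS?F → skip
[2] flags=0000 HI?F → skip
[3] flags=1000 → (cmp)
[4] flags=1000 HI?F → skip
[5] flags=1000 LS?T → r4=0xaf

VAL = 0xaf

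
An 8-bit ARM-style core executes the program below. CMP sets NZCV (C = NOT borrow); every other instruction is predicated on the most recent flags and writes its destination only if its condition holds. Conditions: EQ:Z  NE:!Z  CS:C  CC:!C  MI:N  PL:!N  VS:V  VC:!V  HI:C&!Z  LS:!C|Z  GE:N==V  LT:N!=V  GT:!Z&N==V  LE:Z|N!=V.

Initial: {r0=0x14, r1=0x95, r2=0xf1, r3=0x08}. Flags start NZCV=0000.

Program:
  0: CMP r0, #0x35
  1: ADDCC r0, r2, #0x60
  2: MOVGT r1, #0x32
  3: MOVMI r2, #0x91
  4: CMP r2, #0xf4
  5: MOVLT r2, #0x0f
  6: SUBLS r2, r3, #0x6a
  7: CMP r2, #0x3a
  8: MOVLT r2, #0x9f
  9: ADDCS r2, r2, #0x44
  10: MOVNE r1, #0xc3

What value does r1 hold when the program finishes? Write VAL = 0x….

0: ✓ CMP  NZCV=1000
1: ✓ ADDCC  r0←0x51
2: · MOVGT
3: ✓ MOVMI  r2←0x91
4: ✓ CMP  NZCV=1000
5: ✓ MOVLT  r2←0x0f
6: ✓ SUBLS  r2←0x9e
7: ✓ CMP  NZCV=0011
8: ✓ MOVLT  r2←0x9f
9: ✓ ADDCS  r2←0xe3
10: ✓ MOVNE  r1←0xc3

VAL = 0xc3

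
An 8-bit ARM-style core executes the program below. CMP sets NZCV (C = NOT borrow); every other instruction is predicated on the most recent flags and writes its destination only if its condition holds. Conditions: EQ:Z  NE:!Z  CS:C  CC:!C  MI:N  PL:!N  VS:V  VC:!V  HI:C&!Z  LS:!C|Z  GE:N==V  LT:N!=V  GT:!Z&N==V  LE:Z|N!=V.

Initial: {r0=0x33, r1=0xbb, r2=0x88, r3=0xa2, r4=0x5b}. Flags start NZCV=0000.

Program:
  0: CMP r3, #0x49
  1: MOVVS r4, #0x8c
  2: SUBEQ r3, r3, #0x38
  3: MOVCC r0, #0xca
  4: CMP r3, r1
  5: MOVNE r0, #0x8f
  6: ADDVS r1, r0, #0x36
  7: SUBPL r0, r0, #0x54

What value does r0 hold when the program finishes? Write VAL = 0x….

0: ✓ CMP  NZCV=0011
1: ✓ MOVVS  r4←0x8c
2: · SUBEQ
3: · MOVCC
4: ✓ CMP  NZCV=1000
5: ✓ MOVNE  r0←0x8f
6: · ADDVS
7: · SUBPL

VAL = 0x8f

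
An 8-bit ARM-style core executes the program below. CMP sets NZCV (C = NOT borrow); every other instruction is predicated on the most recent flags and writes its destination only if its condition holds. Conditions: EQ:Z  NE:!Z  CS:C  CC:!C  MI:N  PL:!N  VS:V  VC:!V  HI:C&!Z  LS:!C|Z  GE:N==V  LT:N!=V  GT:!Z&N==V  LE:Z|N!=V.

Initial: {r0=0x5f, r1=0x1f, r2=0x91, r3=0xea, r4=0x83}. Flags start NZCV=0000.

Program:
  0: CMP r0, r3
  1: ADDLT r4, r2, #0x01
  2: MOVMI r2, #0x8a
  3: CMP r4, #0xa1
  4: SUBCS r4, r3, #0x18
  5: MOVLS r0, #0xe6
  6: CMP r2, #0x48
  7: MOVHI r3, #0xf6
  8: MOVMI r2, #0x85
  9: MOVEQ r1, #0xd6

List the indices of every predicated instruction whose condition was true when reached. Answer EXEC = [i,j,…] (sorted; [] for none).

EXEC = [5,7]

0: ✓ CMP  NZCV=0000
1: · ADDLT
2: · MOVMI
3: ✓ CMP  NZCV=1000
4: · SUBCS
5: ✓ MOVLS  r0←0xe6
6: ✓ CMP  NZCV=0011
7: ✓ MOVHI  r3←0xf6
8: · MOVMI
9: · MOVEQ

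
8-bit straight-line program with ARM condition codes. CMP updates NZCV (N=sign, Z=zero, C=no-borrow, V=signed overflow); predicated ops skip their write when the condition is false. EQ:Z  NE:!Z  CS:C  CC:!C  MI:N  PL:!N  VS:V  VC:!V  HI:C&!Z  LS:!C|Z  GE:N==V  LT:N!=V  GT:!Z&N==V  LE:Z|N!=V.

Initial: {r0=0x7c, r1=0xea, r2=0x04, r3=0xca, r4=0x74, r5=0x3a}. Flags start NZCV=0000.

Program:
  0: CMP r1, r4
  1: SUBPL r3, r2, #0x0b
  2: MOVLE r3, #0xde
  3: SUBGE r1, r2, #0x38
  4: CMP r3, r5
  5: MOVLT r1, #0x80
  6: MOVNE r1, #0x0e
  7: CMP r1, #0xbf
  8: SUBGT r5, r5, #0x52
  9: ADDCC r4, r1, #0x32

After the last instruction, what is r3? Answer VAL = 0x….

0: ✓ CMP  NZCV=0011
1: ✓ SUBPL  r3←0xf9
2: ✓ MOVLE  r3←0xde
3: · SUBGE
4: ✓ CMP  NZCV=1010
5: ✓ MOVLT  r1←0x80
6: ✓ MOVNE  r1←0x0e
7: ✓ CMP  NZCV=0000
8: ✓ SUBGT  r5←0xe8
9: ✓ ADDCC  r4←0x40

VAL = 0xde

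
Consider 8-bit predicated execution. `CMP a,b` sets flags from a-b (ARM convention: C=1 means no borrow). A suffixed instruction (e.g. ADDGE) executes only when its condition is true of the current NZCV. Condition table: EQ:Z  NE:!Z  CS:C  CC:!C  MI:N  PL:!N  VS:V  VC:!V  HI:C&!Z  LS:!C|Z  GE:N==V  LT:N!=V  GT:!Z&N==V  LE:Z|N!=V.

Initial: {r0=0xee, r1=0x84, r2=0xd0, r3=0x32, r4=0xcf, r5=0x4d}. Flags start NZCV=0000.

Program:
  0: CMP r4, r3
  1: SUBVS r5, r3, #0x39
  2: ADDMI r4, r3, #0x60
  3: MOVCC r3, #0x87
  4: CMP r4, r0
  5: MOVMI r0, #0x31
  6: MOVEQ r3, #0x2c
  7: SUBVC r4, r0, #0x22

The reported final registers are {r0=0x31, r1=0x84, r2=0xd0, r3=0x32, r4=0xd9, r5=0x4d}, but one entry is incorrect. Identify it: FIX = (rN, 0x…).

FIX = (r4, 0x0f)

[0] flags=1010 → (cmp)
[1] flags=1010 VS?F → skip
[2] flags=1010 MI?T → r4=0x92
[3] flags=1010 CC?F → skip
[4] flags=1000 → (cmp)
[5] flags=1000 MI?T → r0=0x31
[6] flags=1000 EQ?F → skip
[7] flags=1000 VC?T → r4=0x0f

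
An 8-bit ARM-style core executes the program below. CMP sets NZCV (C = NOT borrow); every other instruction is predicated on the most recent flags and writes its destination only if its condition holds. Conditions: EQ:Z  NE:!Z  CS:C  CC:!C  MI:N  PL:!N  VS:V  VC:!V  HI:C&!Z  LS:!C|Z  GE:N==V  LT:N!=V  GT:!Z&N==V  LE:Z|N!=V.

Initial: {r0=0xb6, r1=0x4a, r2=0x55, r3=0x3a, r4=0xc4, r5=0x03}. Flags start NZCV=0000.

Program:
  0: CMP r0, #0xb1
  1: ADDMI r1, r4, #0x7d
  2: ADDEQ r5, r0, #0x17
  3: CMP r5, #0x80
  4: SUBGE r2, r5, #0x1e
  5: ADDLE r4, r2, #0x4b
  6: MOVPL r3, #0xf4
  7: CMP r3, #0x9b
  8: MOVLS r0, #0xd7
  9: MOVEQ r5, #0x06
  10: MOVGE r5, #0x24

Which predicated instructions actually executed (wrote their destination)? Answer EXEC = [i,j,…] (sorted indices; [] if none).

0: ✓ CMP  NZCV=0010
1: · ADDMI
2: · ADDEQ
3: ✓ CMP  NZCV=1001
4: ✓ SUBGE  r2←0xe5
5: · ADDLE
6: · MOVPL
7: ✓ CMP  NZCV=1001
8: ✓ MOVLS  r0←0xd7
9: · MOVEQ
10: ✓ MOVGE  r5←0x24

EXEC = [4,8,10]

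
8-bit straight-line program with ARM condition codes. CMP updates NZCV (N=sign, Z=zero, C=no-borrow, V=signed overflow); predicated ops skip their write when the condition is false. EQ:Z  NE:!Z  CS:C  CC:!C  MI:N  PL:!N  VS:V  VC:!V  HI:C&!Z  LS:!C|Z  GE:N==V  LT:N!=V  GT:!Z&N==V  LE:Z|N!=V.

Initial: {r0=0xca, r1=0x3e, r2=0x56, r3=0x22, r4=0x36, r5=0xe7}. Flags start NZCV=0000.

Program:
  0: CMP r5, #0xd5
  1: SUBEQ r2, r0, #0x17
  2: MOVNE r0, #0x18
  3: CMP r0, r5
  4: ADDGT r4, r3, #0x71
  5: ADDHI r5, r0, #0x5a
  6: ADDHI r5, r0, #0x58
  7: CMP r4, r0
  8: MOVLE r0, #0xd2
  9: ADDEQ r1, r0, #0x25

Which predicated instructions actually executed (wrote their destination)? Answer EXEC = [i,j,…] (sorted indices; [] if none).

EXEC = [2,4,8]

[0] flags=0010 → (cmp)
[1] flags=0010 EQ?F → skip
[2] flags=0010 NE?T → r0=0x18
[3] flags=0000 → (cmp)
[4] flags=0000 GT?T → r4=0x93
[5] flags=0000 HI?F → skip
[6] flags=0000 HI?F → skip
[7] flags=0011 → (cmp)
[8] flags=0011 LE?T → r0=0xd2
[9] flags=0011 EQ?F → skip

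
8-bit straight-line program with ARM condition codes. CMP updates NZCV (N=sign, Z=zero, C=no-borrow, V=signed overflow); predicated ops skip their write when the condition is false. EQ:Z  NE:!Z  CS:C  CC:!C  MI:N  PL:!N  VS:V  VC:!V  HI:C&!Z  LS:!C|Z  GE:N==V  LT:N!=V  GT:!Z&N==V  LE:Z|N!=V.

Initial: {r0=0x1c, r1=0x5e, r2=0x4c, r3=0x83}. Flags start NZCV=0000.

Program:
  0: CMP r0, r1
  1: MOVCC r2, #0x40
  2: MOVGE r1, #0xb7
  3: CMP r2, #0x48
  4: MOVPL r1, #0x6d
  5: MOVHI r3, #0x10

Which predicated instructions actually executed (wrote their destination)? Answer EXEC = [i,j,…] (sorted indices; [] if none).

EXEC = [1]

[0] flags=1000 → (cmp)
[1] flags=1000 CC?T → r2=0x40
[2] flags=1000 GE?F → skip
[3] flags=1000 → (cmp)
[4] flags=1000 PL?F → skip
[5] flags=1000 HI?F → skip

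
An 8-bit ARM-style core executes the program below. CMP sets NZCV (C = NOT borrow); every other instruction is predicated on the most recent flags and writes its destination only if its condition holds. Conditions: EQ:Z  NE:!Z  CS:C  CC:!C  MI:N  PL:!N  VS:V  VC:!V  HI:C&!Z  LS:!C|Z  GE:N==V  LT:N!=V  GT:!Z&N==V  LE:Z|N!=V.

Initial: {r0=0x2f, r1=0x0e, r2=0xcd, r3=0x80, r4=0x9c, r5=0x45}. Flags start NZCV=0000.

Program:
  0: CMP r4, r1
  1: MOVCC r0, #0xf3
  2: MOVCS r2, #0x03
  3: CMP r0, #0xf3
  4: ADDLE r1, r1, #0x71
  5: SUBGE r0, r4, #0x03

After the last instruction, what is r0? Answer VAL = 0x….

VAL = 0x99

0: ✓ CMP  NZCV=1010
1: · MOVCC
2: ✓ MOVCS  r2←0x03
3: ✓ CMP  NZCV=0000
4: · ADDLE
5: ✓ SUBGE  r0←0x99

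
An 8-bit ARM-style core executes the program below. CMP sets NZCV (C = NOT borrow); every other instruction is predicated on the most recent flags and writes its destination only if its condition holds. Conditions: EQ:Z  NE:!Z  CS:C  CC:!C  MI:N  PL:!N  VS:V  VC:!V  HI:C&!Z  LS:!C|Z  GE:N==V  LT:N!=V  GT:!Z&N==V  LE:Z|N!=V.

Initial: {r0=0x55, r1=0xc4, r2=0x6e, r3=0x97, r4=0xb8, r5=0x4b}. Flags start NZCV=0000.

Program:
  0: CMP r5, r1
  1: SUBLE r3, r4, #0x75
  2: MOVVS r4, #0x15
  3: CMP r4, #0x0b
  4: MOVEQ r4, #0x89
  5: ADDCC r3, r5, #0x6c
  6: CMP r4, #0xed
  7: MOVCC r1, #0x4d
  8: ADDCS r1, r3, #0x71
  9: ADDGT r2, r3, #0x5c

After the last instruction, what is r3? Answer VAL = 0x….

[0] flags=1001 → (cmp)
[1] flags=1001 LE?F → skip
[2] flags=1001 VS?T → r4=0x15
[3] flags=0010 → (cmp)
[4] flags=0010 EQ?F → skip
[5] flags=0010 CC?F → skip
[6] flags=0000 → (cmp)
[7] flags=0000 CC?T → r1=0x4d
[8] flags=0000 CS?F → skip
[9] flags=0000 GT?T → r2=0xf3

VAL = 0x97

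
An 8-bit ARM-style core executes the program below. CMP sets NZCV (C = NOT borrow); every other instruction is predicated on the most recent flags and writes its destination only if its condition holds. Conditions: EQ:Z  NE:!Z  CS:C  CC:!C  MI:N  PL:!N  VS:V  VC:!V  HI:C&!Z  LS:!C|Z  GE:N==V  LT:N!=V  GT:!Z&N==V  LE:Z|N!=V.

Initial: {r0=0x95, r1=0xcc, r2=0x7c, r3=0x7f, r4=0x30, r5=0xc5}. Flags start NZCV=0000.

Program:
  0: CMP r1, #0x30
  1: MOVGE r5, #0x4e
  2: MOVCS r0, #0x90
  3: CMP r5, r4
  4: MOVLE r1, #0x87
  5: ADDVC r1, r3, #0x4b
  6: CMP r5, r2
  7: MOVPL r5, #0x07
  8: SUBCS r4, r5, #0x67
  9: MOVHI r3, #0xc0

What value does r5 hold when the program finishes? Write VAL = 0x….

VAL = 0x07

0: ✓ CMP  NZCV=1010
1: · MOVGE
2: ✓ MOVCS  r0←0x90
3: ✓ CMP  NZCV=1010
4: ✓ MOVLE  r1←0x87
5: ✓ ADDVC  r1←0xca
6: ✓ CMP  NZCV=0011
7: ✓ MOVPL  r5←0x07
8: ✓ SUBCS  r4←0xa0
9: ✓ MOVHI  r3←0xc0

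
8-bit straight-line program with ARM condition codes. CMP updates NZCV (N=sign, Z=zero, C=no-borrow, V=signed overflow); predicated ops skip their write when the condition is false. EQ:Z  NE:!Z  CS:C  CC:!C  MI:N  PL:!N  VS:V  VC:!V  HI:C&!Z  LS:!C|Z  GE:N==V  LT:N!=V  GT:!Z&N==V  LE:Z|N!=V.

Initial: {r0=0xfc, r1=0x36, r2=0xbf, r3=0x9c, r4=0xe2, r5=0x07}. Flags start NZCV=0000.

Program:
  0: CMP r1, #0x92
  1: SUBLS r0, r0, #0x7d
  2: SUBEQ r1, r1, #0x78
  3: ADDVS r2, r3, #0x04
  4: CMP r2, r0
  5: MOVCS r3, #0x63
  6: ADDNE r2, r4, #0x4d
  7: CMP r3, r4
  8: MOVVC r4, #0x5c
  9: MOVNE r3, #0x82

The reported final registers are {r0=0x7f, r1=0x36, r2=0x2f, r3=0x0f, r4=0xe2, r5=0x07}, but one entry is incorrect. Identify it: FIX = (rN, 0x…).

0: ✓ CMP  NZCV=1001
1: ✓ SUBLS  r0←0x7f
2: · SUBEQ
3: ✓ ADDVS  r2←0xa0
4: ✓ CMP  NZCV=0011
5: ✓ MOVCS  r3←0x63
6: ✓ ADDNE  r2←0x2f
7: ✓ CMP  NZCV=1001
8: · MOVVC
9: ✓ MOVNE  r3←0x82

FIX = (r3, 0x82)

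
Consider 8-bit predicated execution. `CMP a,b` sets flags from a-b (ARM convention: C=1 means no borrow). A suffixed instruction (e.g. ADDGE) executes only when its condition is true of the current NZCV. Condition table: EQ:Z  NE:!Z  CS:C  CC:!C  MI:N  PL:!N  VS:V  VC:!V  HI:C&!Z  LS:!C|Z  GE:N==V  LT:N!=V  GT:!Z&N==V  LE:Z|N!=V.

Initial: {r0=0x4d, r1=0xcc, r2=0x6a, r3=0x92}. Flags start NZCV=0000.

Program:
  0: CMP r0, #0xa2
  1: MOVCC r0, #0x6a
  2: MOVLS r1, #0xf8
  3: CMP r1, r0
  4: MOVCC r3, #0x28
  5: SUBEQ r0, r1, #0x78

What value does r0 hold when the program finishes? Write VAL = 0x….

VAL = 0x6a

0: ✓ CMP  NZCV=1001
1: ✓ MOVCC  r0←0x6a
2: ✓ MOVLS  r1←0xf8
3: ✓ CMP  NZCV=1010
4: · MOVCC
5: · SUBEQ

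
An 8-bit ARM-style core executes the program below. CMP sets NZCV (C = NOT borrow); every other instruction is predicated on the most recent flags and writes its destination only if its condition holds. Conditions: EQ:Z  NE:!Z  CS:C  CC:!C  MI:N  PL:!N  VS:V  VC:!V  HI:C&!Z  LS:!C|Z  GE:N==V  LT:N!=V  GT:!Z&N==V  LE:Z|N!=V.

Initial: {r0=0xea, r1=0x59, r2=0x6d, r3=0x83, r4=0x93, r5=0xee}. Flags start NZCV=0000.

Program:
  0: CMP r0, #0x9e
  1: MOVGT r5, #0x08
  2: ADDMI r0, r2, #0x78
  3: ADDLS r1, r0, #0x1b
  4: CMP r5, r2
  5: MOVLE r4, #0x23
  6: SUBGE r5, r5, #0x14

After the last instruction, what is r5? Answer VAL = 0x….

0: ✓ CMP  NZCV=0010
1: ✓ MOVGT  r5←0x08
2: · ADDMI
3: · ADDLS
4: ✓ CMP  NZCV=1000
5: ✓ MOVLE  r4←0x23
6: · SUBGE

VAL = 0x08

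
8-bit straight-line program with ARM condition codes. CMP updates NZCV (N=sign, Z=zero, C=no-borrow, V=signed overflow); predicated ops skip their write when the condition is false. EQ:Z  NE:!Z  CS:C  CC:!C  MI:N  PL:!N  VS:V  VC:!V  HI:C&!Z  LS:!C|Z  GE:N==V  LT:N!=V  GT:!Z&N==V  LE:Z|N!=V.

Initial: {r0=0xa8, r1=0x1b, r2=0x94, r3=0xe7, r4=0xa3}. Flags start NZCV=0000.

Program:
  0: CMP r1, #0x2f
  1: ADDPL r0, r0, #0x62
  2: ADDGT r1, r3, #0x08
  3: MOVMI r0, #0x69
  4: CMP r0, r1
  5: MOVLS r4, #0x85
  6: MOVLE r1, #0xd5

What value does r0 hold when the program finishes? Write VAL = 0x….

0: ✓ CMP  NZCV=1000
1: · ADDPL
2: · ADDGT
3: ✓ MOVMI  r0←0x69
4: ✓ CMP  NZCV=0010
5: · MOVLS
6: · MOVLE

VAL = 0x69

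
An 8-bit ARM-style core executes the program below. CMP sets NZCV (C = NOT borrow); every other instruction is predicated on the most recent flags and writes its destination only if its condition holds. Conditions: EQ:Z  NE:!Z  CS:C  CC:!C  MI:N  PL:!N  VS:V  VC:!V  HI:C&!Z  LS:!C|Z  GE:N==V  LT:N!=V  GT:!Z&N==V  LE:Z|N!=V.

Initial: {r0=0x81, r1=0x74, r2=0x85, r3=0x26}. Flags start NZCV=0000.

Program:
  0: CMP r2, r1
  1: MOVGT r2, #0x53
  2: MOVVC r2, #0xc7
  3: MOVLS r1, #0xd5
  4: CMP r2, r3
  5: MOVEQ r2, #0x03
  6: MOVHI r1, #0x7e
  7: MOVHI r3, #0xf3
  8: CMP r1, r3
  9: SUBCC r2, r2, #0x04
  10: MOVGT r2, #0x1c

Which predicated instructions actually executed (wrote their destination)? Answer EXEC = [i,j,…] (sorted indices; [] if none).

[0] flags=0011 → (cmp)
[1] flags=0011 GT?F → skip
[2] flags=0011 VC?F → skip
[3] flags=0011 LS?F → skip
[4] flags=0011 → (cmp)
[5] flags=0011 EQ?F → skip
[6] flags=0011 HI?T → r1=0x7e
[7] flags=0011 HI?T → r3=0xf3
[8] flags=1001 → (cmp)
[9] flags=1001 CC?T → r2=0x81
[10] flags=1001 GT?T → r2=0x1c

EXEC = [6,7,9,10]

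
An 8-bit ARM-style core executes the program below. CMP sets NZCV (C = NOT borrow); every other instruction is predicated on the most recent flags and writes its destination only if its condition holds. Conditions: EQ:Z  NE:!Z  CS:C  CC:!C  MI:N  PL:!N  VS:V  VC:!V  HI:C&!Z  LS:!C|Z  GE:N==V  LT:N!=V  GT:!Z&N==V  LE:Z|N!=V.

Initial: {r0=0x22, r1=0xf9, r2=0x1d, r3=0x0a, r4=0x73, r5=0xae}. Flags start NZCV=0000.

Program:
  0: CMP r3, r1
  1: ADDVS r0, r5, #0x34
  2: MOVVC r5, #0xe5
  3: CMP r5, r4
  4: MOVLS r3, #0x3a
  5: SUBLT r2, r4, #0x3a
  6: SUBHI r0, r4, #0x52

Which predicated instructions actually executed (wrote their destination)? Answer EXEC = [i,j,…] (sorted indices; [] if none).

EXEC = [2,5,6]

[0] flags=0000 → (cmp)
[1] flags=0000 VS?F → skip
[2] flags=0000 VC?T → r5=0xe5
[3] flags=0011 → (cmp)
[4] flags=0011 LS?F → skip
[5] flags=0011 LT?T → r2=0x39
[6] flags=0011 HI?T → r0=0x21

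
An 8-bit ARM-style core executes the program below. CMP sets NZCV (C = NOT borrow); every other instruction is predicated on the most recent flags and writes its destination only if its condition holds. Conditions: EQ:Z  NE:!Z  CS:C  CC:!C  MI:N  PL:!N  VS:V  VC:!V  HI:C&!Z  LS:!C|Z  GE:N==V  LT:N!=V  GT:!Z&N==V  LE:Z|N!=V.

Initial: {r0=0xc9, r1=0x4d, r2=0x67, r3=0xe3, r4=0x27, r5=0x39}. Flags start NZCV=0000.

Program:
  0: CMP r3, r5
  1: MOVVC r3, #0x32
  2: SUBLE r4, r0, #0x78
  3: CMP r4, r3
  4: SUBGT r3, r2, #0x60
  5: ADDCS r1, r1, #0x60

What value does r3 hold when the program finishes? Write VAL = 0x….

VAL = 0x07

0: ✓ CMP  NZCV=1010
1: ✓ MOVVC  r3←0x32
2: ✓ SUBLE  r4←0x51
3: ✓ CMP  NZCV=0010
4: ✓ SUBGT  r3←0x07
5: ✓ ADDCS  r1←0xad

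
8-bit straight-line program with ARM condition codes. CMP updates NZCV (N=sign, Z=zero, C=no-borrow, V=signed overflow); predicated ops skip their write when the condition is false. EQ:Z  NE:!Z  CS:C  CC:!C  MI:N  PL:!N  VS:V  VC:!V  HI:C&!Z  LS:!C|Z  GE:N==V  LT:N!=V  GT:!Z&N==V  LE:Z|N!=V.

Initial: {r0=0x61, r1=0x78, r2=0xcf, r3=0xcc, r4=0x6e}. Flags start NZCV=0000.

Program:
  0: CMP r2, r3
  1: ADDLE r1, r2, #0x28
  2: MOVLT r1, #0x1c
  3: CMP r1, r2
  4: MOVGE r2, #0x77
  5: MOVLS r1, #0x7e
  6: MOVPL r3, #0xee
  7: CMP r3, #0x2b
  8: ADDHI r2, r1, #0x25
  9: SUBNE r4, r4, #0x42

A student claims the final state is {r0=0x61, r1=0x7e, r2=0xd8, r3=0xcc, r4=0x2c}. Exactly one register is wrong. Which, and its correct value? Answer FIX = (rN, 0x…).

0: ✓ CMP  NZCV=0010
1: · ADDLE
2: · MOVLT
3: ✓ CMP  NZCV=1001
4: ✓ MOVGE  r2←0x77
5: ✓ MOVLS  r1←0x7e
6: · MOVPL
7: ✓ CMP  NZCV=1010
8: ✓ ADDHI  r2←0xa3
9: ✓ SUBNE  r4←0x2c

FIX = (r2, 0xa3)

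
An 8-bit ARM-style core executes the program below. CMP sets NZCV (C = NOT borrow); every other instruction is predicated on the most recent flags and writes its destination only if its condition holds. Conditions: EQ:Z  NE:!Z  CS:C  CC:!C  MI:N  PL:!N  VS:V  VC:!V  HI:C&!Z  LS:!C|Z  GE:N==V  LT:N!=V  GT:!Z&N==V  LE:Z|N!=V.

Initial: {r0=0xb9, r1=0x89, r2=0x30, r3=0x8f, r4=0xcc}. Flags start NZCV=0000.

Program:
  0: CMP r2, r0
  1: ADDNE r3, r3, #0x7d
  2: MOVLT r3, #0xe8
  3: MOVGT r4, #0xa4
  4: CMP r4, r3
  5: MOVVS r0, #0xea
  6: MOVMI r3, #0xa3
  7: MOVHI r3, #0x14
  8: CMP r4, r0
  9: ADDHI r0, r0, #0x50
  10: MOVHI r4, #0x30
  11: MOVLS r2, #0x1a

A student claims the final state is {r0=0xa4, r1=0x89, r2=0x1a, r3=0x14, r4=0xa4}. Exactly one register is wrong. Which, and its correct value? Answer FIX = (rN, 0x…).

FIX = (r0, 0xb9)

0: ✓ CMP  NZCV=0000
1: ✓ ADDNE  r3←0x0c
2: · MOVLT
3: ✓ MOVGT  r4←0xa4
4: ✓ CMP  NZCV=1010
5: · MOVVS
6: ✓ MOVMI  r3←0xa3
7: ✓ MOVHI  r3←0x14
8: ✓ CMP  NZCV=1000
9: · ADDHI
10: · MOVHI
11: ✓ MOVLS  r2←0x1a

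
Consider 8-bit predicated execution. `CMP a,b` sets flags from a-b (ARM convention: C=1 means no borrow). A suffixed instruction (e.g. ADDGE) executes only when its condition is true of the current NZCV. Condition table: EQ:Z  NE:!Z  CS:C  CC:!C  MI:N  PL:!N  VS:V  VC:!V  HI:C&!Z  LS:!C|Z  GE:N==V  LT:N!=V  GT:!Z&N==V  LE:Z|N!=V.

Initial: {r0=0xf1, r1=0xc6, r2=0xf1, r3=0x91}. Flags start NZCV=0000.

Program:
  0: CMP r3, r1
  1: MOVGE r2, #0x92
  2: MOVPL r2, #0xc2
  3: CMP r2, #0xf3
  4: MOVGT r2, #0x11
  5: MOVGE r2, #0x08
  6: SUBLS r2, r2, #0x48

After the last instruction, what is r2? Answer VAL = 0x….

VAL = 0xa9

[0] flags=1000 → (cmp)
[1] flags=1000 GE?F → skip
[2] flags=1000 PL?F → skip
[3] flags=1000 → (cmp)
[4] flags=1000 GT?F → skip
[5] flags=1000 GE?F → skip
[6] flags=1000 LS?T → r2=0xa9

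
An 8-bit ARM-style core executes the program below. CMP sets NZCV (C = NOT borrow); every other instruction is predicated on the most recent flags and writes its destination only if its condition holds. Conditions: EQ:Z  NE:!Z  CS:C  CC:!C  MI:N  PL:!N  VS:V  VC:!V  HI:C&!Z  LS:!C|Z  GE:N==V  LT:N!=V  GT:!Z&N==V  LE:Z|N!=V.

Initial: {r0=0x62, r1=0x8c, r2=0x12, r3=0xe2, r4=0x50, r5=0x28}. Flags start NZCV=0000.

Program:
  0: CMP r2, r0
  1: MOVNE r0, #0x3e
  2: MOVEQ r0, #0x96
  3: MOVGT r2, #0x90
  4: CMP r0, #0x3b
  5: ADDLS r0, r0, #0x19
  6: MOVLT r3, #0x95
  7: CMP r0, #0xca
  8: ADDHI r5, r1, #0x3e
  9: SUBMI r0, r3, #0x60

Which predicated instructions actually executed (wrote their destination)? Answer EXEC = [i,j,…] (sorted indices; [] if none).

[0] flags=1000 → (cmp)
[1] flags=1000 NE?T → r0=0x3e
[2] flags=1000 EQ?F → skip
[3] flags=1000 GT?F → skip
[4] flags=0010 → (cmp)
[5] flags=0010 LS?F → skip
[6] flags=0010 LT?F → skip
[7] flags=0000 → (cmp)
[8] flags=0000 HI?F → skip
[9] flags=0000 MI?F → skip

EXEC = [1]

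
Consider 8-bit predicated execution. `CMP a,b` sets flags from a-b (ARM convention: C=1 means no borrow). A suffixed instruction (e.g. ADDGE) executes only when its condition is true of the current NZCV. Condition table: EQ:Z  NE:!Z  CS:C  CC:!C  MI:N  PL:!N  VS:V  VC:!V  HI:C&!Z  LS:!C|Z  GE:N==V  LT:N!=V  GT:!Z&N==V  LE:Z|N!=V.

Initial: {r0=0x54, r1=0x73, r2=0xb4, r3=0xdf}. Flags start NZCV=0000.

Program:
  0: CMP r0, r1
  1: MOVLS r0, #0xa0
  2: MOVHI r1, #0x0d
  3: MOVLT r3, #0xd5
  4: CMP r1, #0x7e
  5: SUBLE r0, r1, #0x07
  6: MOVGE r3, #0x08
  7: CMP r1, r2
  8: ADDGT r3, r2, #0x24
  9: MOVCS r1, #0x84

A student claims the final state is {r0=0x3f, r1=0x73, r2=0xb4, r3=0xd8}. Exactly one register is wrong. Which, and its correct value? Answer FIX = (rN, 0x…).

FIX = (r0, 0x6c)

0: ✓ CMP  NZCV=1000
1: ✓ MOVLS  r0←0xa0
2: · MOVHI
3: ✓ MOVLT  r3←0xd5
4: ✓ CMP  NZCV=1000
5: ✓ SUBLE  r0←0x6c
6: · MOVGE
7: ✓ CMP  NZCV=1001
8: ✓ ADDGT  r3←0xd8
9: · MOVCS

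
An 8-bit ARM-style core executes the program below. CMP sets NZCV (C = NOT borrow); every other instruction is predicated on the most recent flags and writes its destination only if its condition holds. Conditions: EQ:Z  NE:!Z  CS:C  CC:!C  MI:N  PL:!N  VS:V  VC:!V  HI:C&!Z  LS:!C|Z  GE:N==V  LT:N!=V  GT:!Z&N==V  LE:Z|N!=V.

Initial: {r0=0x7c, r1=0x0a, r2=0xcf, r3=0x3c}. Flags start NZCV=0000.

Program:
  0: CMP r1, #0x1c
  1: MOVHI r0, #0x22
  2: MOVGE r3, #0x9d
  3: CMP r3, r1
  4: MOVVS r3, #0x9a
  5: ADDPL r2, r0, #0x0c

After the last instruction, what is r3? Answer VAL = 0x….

[0] flags=1000 → (cmp)
[1] flags=1000 HI?F → skip
[2] flags=1000 GE?F → skip
[3] flags=0010 → (cmp)
[4] flags=0010 VS?F → skip
[5] flags=0010 PL?T → r2=0x88

VAL = 0x3c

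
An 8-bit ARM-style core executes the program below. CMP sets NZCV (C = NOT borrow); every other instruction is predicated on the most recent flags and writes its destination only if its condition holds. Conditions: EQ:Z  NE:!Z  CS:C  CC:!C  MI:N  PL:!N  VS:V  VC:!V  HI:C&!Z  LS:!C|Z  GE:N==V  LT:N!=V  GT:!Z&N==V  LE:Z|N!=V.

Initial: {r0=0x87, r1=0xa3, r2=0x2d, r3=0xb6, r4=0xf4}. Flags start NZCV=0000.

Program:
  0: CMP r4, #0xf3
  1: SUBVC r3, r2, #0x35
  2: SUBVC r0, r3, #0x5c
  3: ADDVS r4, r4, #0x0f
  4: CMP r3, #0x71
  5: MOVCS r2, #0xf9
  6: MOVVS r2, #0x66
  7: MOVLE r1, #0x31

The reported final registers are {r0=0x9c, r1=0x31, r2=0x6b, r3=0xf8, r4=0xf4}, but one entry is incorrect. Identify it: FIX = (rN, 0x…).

FIX = (r2, 0xf9)

[0] flags=0010 → (cmp)
[1] flags=0010 VC?T → r3=0xf8
[2] flags=0010 VC?T → r0=0x9c
[3] flags=0010 VS?F → skip
[4] flags=1010 → (cmp)
[5] flags=1010 CS?T → r2=0xf9
[6] flags=1010 VS?F → skip
[7] flags=1010 LE?T → r1=0x31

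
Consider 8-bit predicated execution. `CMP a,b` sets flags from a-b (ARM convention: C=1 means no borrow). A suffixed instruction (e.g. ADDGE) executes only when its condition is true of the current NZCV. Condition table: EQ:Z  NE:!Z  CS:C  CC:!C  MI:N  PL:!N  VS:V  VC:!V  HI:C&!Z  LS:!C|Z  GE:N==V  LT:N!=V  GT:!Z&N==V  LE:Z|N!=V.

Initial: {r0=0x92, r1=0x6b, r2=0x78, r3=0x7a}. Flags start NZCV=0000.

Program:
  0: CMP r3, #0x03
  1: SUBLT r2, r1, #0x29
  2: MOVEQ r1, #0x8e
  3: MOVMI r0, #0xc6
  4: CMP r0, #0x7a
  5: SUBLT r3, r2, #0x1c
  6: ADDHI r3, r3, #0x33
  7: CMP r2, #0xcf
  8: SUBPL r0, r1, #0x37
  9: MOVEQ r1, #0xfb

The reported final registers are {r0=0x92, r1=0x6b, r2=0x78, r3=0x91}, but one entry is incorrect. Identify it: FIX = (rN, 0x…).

[0] flags=0010 → (cmp)
[1] flags=0010 LT?F → skip
[2] flags=0010 EQ?F → skip
[3] flags=0010 MI?F → skip
[4] flags=0011 → (cmp)
[5] flags=0011 LT?T → r3=0x5c
[6] flags=0011 HI?T → r3=0x8f
[7] flags=1001 → (cmp)
[8] flags=1001 PL?F → skip
[9] flags=1001 EQ?F → skip

FIX = (r3, 0x8f)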